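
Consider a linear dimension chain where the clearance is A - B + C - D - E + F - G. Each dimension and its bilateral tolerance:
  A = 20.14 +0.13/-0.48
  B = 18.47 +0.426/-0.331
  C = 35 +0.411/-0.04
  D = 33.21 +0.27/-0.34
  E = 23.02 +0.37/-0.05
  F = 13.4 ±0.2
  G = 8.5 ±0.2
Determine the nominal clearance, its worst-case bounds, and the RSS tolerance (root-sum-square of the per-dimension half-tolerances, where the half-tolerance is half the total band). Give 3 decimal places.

nominal=-14.660 wc=[-16.646,-12.998] rss=0.710

Stack each dimension's contribution:
  +A: nom +20.140 → Σnom=20.140; wc +0.130/-0.480 → slack +0.130/-0.480; half-tol=0.305, Σhalf²=0.093025
  -B: nom -18.470 → Σnom=1.670; wc +0.331/-0.426 → slack +0.461/-0.906; half-tol=0.379, Σhalf²=0.236287
  +C: nom +35.000 → Σnom=36.670; wc +0.411/-0.040 → slack +0.872/-0.946; half-tol=0.225, Σhalf²=0.287137
  -D: nom -33.210 → Σnom=3.460; wc +0.340/-0.270 → slack +1.212/-1.216; half-tol=0.305, Σhalf²=0.380163
  -E: nom -23.020 → Σnom=-19.560; wc +0.050/-0.370 → slack +1.262/-1.586; half-tol=0.210, Σhalf²=0.424262
  +F: nom +13.400 → Σnom=-6.160; wc +0.200/-0.200 → slack +1.462/-1.786; half-tol=0.200, Σhalf²=0.464263
  -G: nom -8.500 → Σnom=-14.660; wc +0.200/-0.200 → slack +1.662/-1.986; half-tol=0.200, Σhalf²=0.504263
Nominal = -14.660. Worst-case = [-14.660 - 1.986, -14.660 + 1.662] = [-16.646, -12.998]. RSS = √0.504263 = 0.710.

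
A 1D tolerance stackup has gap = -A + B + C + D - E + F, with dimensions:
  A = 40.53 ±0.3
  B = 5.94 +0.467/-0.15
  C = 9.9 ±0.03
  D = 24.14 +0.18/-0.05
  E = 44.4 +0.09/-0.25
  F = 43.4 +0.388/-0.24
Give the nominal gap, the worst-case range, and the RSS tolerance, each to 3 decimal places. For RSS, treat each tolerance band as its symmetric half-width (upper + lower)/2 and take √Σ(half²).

Stack each dimension's contribution:
  -A: nom -40.530 → Σnom=-40.530; wc +0.300/-0.300 → slack +0.300/-0.300; half-tol=0.300, Σhalf²=0.090000
  +B: nom +5.940 → Σnom=-34.590; wc +0.467/-0.150 → slack +0.767/-0.450; half-tol=0.308, Σhalf²=0.185172
  +C: nom +9.900 → Σnom=-24.690; wc +0.030/-0.030 → slack +0.797/-0.480; half-tol=0.030, Σhalf²=0.186072
  +D: nom +24.140 → Σnom=-0.550; wc +0.180/-0.050 → slack +0.977/-0.530; half-tol=0.115, Σhalf²=0.199297
  -E: nom -44.400 → Σnom=-44.950; wc +0.250/-0.090 → slack +1.227/-0.620; half-tol=0.170, Σhalf²=0.228197
  +F: nom +43.400 → Σnom=-1.550; wc +0.388/-0.240 → slack +1.615/-0.860; half-tol=0.314, Σhalf²=0.326793
Nominal = -1.550. Worst-case = [-1.550 - 0.860, -1.550 + 1.615] = [-2.410, 0.065]. RSS = √0.326793 = 0.572.

nominal=-1.550 wc=[-2.410,0.065] rss=0.572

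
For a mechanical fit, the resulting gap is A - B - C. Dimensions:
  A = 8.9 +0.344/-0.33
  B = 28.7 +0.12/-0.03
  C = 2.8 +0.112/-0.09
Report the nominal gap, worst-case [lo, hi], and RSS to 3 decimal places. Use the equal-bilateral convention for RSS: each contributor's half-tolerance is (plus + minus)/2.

nominal=-22.600 wc=[-23.162,-22.136] rss=0.360

Stack each dimension's contribution:
  +A: nom +8.900 → Σnom=8.900; wc +0.344/-0.330 → slack +0.344/-0.330; half-tol=0.337, Σhalf²=0.113569
  -B: nom -28.700 → Σnom=-19.800; wc +0.030/-0.120 → slack +0.374/-0.450; half-tol=0.075, Σhalf²=0.119194
  -C: nom -2.800 → Σnom=-22.600; wc +0.090/-0.112 → slack +0.464/-0.562; half-tol=0.101, Σhalf²=0.129395
Nominal = -22.600. Worst-case = [-22.600 - 0.562, -22.600 + 0.464] = [-23.162, -22.136]. RSS = √0.129395 = 0.360.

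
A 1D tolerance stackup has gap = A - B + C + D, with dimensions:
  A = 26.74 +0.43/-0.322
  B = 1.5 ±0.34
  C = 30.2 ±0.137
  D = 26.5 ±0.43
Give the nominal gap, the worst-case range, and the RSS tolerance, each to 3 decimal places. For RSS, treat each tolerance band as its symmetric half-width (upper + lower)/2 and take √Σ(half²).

nominal=81.940 wc=[80.711,83.277] rss=0.679

Stack each dimension's contribution:
  +A: nom +26.740 → Σnom=26.740; wc +0.430/-0.322 → slack +0.430/-0.322; half-tol=0.376, Σhalf²=0.141376
  -B: nom -1.500 → Σnom=25.240; wc +0.340/-0.340 → slack +0.770/-0.662; half-tol=0.340, Σhalf²=0.256976
  +C: nom +30.200 → Σnom=55.440; wc +0.137/-0.137 → slack +0.907/-0.799; half-tol=0.137, Σhalf²=0.275745
  +D: nom +26.500 → Σnom=81.940; wc +0.430/-0.430 → slack +1.337/-1.229; half-tol=0.430, Σhalf²=0.460645
Nominal = 81.940. Worst-case = [81.940 - 1.229, 81.940 + 1.337] = [80.711, 83.277]. RSS = √0.460645 = 0.679.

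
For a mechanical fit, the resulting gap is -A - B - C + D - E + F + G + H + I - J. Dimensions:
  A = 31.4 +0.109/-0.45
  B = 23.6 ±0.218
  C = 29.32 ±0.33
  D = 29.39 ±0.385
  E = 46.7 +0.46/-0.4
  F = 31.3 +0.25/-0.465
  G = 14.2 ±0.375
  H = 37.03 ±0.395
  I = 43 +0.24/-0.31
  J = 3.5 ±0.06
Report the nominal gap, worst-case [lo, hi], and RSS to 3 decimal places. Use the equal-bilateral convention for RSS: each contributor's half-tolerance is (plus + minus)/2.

Stack each dimension's contribution:
  -A: nom -31.400 → Σnom=-31.400; wc +0.450/-0.109 → slack +0.450/-0.109; half-tol=0.280, Σhalf²=0.078120
  -B: nom -23.600 → Σnom=-55.000; wc +0.218/-0.218 → slack +0.668/-0.327; half-tol=0.218, Σhalf²=0.125644
  -C: nom -29.320 → Σnom=-84.320; wc +0.330/-0.330 → slack +0.998/-0.657; half-tol=0.330, Σhalf²=0.234544
  +D: nom +29.390 → Σnom=-54.930; wc +0.385/-0.385 → slack +1.383/-1.042; half-tol=0.385, Σhalf²=0.382769
  -E: nom -46.700 → Σnom=-101.630; wc +0.400/-0.460 → slack +1.783/-1.502; half-tol=0.430, Σhalf²=0.567669
  +F: nom +31.300 → Σnom=-70.330; wc +0.250/-0.465 → slack +2.033/-1.967; half-tol=0.358, Σhalf²=0.695476
  +G: nom +14.200 → Σnom=-56.130; wc +0.375/-0.375 → slack +2.408/-2.342; half-tol=0.375, Σhalf²=0.836101
  +H: nom +37.030 → Σnom=-19.100; wc +0.395/-0.395 → slack +2.803/-2.737; half-tol=0.395, Σhalf²=0.992125
  +I: nom +43.000 → Σnom=23.900; wc +0.240/-0.310 → slack +3.043/-3.047; half-tol=0.275, Σhalf²=1.067751
  -J: nom -3.500 → Σnom=20.400; wc +0.060/-0.060 → slack +3.103/-3.107; half-tol=0.060, Σhalf²=1.071351
Nominal = 20.400. Worst-case = [20.400 - 3.107, 20.400 + 3.103] = [17.293, 23.503]. RSS = √1.071351 = 1.035.

nominal=20.400 wc=[17.293,23.503] rss=1.035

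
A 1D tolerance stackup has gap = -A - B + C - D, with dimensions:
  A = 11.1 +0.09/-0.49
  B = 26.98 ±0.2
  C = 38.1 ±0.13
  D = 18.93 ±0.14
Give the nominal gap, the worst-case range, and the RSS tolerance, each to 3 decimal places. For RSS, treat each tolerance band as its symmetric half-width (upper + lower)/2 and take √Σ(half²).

nominal=-18.910 wc=[-19.470,-17.950] rss=0.401

Stack each dimension's contribution:
  -A: nom -11.100 → Σnom=-11.100; wc +0.490/-0.090 → slack +0.490/-0.090; half-tol=0.290, Σhalf²=0.084100
  -B: nom -26.980 → Σnom=-38.080; wc +0.200/-0.200 → slack +0.690/-0.290; half-tol=0.200, Σhalf²=0.124100
  +C: nom +38.100 → Σnom=0.020; wc +0.130/-0.130 → slack +0.820/-0.420; half-tol=0.130, Σhalf²=0.141000
  -D: nom -18.930 → Σnom=-18.910; wc +0.140/-0.140 → slack +0.960/-0.560; half-tol=0.140, Σhalf²=0.160600
Nominal = -18.910. Worst-case = [-18.910 - 0.560, -18.910 + 0.960] = [-19.470, -17.950]. RSS = √0.160600 = 0.401.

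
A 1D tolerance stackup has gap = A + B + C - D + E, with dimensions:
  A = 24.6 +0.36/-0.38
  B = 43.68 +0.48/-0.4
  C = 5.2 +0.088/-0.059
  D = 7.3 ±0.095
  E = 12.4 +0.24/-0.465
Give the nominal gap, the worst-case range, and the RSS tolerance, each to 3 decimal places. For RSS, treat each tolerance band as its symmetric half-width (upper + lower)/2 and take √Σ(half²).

Stack each dimension's contribution:
  +A: nom +24.600 → Σnom=24.600; wc +0.360/-0.380 → slack +0.360/-0.380; half-tol=0.370, Σhalf²=0.136900
  +B: nom +43.680 → Σnom=68.280; wc +0.480/-0.400 → slack +0.840/-0.780; half-tol=0.440, Σhalf²=0.330500
  +C: nom +5.200 → Σnom=73.480; wc +0.088/-0.059 → slack +0.928/-0.839; half-tol=0.073, Σhalf²=0.335902
  -D: nom -7.300 → Σnom=66.180; wc +0.095/-0.095 → slack +1.023/-0.934; half-tol=0.095, Σhalf²=0.344927
  +E: nom +12.400 → Σnom=78.580; wc +0.240/-0.465 → slack +1.263/-1.399; half-tol=0.353, Σhalf²=0.469184
Nominal = 78.580. Worst-case = [78.580 - 1.399, 78.580 + 1.263] = [77.181, 79.843]. RSS = √0.469184 = 0.685.

nominal=78.580 wc=[77.181,79.843] rss=0.685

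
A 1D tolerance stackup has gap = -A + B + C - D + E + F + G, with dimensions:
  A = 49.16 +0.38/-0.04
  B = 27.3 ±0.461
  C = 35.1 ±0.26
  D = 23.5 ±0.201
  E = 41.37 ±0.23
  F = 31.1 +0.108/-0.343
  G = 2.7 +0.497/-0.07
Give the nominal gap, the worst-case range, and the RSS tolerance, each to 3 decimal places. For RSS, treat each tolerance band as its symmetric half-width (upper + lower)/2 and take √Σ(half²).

nominal=64.910 wc=[62.965,66.707] rss=0.741

Stack each dimension's contribution:
  -A: nom -49.160 → Σnom=-49.160; wc +0.040/-0.380 → slack +0.040/-0.380; half-tol=0.210, Σhalf²=0.044100
  +B: nom +27.300 → Σnom=-21.860; wc +0.461/-0.461 → slack +0.501/-0.841; half-tol=0.461, Σhalf²=0.256621
  +C: nom +35.100 → Σnom=13.240; wc +0.260/-0.260 → slack +0.761/-1.101; half-tol=0.260, Σhalf²=0.324221
  -D: nom -23.500 → Σnom=-10.260; wc +0.201/-0.201 → slack +0.962/-1.302; half-tol=0.201, Σhalf²=0.364622
  +E: nom +41.370 → Σnom=31.110; wc +0.230/-0.230 → slack +1.192/-1.532; half-tol=0.230, Σhalf²=0.417522
  +F: nom +31.100 → Σnom=62.210; wc +0.108/-0.343 → slack +1.300/-1.875; half-tol=0.226, Σhalf²=0.468372
  +G: nom +2.700 → Σnom=64.910; wc +0.497/-0.070 → slack +1.797/-1.945; half-tol=0.283, Σhalf²=0.548744
Nominal = 64.910. Worst-case = [64.910 - 1.945, 64.910 + 1.797] = [62.965, 66.707]. RSS = √0.548744 = 0.741.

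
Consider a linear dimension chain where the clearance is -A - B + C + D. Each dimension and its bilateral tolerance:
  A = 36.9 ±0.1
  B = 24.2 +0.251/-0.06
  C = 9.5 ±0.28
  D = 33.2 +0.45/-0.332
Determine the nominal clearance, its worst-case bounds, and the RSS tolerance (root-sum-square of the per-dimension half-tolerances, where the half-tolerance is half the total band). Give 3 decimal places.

nominal=-18.400 wc=[-19.363,-17.510] rss=0.515

Stack each dimension's contribution:
  -A: nom -36.900 → Σnom=-36.900; wc +0.100/-0.100 → slack +0.100/-0.100; half-tol=0.100, Σhalf²=0.010000
  -B: nom -24.200 → Σnom=-61.100; wc +0.060/-0.251 → slack +0.160/-0.351; half-tol=0.155, Σhalf²=0.034180
  +C: nom +9.500 → Σnom=-51.600; wc +0.280/-0.280 → slack +0.440/-0.631; half-tol=0.280, Σhalf²=0.112580
  +D: nom +33.200 → Σnom=-18.400; wc +0.450/-0.332 → slack +0.890/-0.963; half-tol=0.391, Σhalf²=0.265461
Nominal = -18.400. Worst-case = [-18.400 - 0.963, -18.400 + 0.890] = [-19.363, -17.510]. RSS = √0.265461 = 0.515.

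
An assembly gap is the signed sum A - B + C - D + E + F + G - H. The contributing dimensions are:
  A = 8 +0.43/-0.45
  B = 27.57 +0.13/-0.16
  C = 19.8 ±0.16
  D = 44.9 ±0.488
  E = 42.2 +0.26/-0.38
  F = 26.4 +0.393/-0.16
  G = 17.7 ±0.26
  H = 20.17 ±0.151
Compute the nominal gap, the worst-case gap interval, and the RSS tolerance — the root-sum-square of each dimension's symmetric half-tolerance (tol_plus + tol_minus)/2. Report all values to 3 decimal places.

Stack each dimension's contribution:
  +A: nom +8.000 → Σnom=8.000; wc +0.430/-0.450 → slack +0.430/-0.450; half-tol=0.440, Σhalf²=0.193600
  -B: nom -27.570 → Σnom=-19.570; wc +0.160/-0.130 → slack +0.590/-0.580; half-tol=0.145, Σhalf²=0.214625
  +C: nom +19.800 → Σnom=0.230; wc +0.160/-0.160 → slack +0.750/-0.740; half-tol=0.160, Σhalf²=0.240225
  -D: nom -44.900 → Σnom=-44.670; wc +0.488/-0.488 → slack +1.238/-1.228; half-tol=0.488, Σhalf²=0.478369
  +E: nom +42.200 → Σnom=-2.470; wc +0.260/-0.380 → slack +1.498/-1.608; half-tol=0.320, Σhalf²=0.580769
  +F: nom +26.400 → Σnom=23.930; wc +0.393/-0.160 → slack +1.891/-1.768; half-tol=0.277, Σhalf²=0.657221
  +G: nom +17.700 → Σnom=41.630; wc +0.260/-0.260 → slack +2.151/-2.028; half-tol=0.260, Σhalf²=0.724821
  -H: nom -20.170 → Σnom=21.460; wc +0.151/-0.151 → slack +2.302/-2.179; half-tol=0.151, Σhalf²=0.747622
Nominal = 21.460. Worst-case = [21.460 - 2.179, 21.460 + 2.302] = [19.281, 23.762]. RSS = √0.747622 = 0.865.

nominal=21.460 wc=[19.281,23.762] rss=0.865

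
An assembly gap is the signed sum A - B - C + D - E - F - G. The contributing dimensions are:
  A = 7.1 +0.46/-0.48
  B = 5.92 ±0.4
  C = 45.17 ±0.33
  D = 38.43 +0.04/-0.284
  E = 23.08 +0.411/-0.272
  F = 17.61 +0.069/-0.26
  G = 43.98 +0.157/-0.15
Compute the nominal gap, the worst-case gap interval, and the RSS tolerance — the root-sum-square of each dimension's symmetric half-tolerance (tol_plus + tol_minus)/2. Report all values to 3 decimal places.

nominal=-90.230 wc=[-92.361,-88.318] rss=0.827

Stack each dimension's contribution:
  +A: nom +7.100 → Σnom=7.100; wc +0.460/-0.480 → slack +0.460/-0.480; half-tol=0.470, Σhalf²=0.220900
  -B: nom -5.920 → Σnom=1.180; wc +0.400/-0.400 → slack +0.860/-0.880; half-tol=0.400, Σhalf²=0.380900
  -C: nom -45.170 → Σnom=-43.990; wc +0.330/-0.330 → slack +1.190/-1.210; half-tol=0.330, Σhalf²=0.489800
  +D: nom +38.430 → Σnom=-5.560; wc +0.040/-0.284 → slack +1.230/-1.494; half-tol=0.162, Σhalf²=0.516044
  -E: nom -23.080 → Σnom=-28.640; wc +0.272/-0.411 → slack +1.502/-1.905; half-tol=0.342, Σhalf²=0.632666
  -F: nom -17.610 → Σnom=-46.250; wc +0.260/-0.069 → slack +1.762/-1.974; half-tol=0.165, Σhalf²=0.659727
  -G: nom -43.980 → Σnom=-90.230; wc +0.150/-0.157 → slack +1.912/-2.131; half-tol=0.153, Σhalf²=0.683289
Nominal = -90.230. Worst-case = [-90.230 - 2.131, -90.230 + 1.912] = [-92.361, -88.318]. RSS = √0.683289 = 0.827.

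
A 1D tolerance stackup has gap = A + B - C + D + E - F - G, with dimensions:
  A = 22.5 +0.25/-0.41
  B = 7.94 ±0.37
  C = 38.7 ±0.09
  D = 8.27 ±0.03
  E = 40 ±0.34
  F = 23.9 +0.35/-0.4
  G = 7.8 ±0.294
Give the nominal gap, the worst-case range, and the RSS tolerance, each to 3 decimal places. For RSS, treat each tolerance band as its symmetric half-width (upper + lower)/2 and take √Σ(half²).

Stack each dimension's contribution:
  +A: nom +22.500 → Σnom=22.500; wc +0.250/-0.410 → slack +0.250/-0.410; half-tol=0.330, Σhalf²=0.108900
  +B: nom +7.940 → Σnom=30.440; wc +0.370/-0.370 → slack +0.620/-0.780; half-tol=0.370, Σhalf²=0.245800
  -C: nom -38.700 → Σnom=-8.260; wc +0.090/-0.090 → slack +0.710/-0.870; half-tol=0.090, Σhalf²=0.253900
  +D: nom +8.270 → Σnom=0.010; wc +0.030/-0.030 → slack +0.740/-0.900; half-tol=0.030, Σhalf²=0.254800
  +E: nom +40.000 → Σnom=40.010; wc +0.340/-0.340 → slack +1.080/-1.240; half-tol=0.340, Σhalf²=0.370400
  -F: nom -23.900 → Σnom=16.110; wc +0.400/-0.350 → slack +1.480/-1.590; half-tol=0.375, Σhalf²=0.511025
  -G: nom -7.800 → Σnom=8.310; wc +0.294/-0.294 → slack +1.774/-1.884; half-tol=0.294, Σhalf²=0.597461
Nominal = 8.310. Worst-case = [8.310 - 1.884, 8.310 + 1.774] = [6.426, 10.084]. RSS = √0.597461 = 0.773.

nominal=8.310 wc=[6.426,10.084] rss=0.773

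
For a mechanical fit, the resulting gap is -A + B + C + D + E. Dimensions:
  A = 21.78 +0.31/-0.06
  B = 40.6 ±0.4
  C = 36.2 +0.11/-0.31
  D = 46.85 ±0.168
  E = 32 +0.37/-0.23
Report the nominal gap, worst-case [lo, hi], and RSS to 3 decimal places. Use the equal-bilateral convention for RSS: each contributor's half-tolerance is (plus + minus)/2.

Stack each dimension's contribution:
  -A: nom -21.780 → Σnom=-21.780; wc +0.060/-0.310 → slack +0.060/-0.310; half-tol=0.185, Σhalf²=0.034225
  +B: nom +40.600 → Σnom=18.820; wc +0.400/-0.400 → slack +0.460/-0.710; half-tol=0.400, Σhalf²=0.194225
  +C: nom +36.200 → Σnom=55.020; wc +0.110/-0.310 → slack +0.570/-1.020; half-tol=0.210, Σhalf²=0.238325
  +D: nom +46.850 → Σnom=101.870; wc +0.168/-0.168 → slack +0.738/-1.188; half-tol=0.168, Σhalf²=0.266549
  +E: nom +32.000 → Σnom=133.870; wc +0.370/-0.230 → slack +1.108/-1.418; half-tol=0.300, Σhalf²=0.356549
Nominal = 133.870. Worst-case = [133.870 - 1.418, 133.870 + 1.108] = [132.452, 134.978]. RSS = √0.356549 = 0.597.

nominal=133.870 wc=[132.452,134.978] rss=0.597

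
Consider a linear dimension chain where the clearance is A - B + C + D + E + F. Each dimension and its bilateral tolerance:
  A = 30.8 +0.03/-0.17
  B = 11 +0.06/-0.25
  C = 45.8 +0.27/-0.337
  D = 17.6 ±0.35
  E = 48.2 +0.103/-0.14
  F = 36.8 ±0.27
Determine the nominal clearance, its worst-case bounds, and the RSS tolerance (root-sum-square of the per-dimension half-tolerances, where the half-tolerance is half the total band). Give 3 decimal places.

nominal=168.200 wc=[166.873,169.473] rss=0.580

Stack each dimension's contribution:
  +A: nom +30.800 → Σnom=30.800; wc +0.030/-0.170 → slack +0.030/-0.170; half-tol=0.100, Σhalf²=0.010000
  -B: nom -11.000 → Σnom=19.800; wc +0.250/-0.060 → slack +0.280/-0.230; half-tol=0.155, Σhalf²=0.034025
  +C: nom +45.800 → Σnom=65.600; wc +0.270/-0.337 → slack +0.550/-0.567; half-tol=0.303, Σhalf²=0.126137
  +D: nom +17.600 → Σnom=83.200; wc +0.350/-0.350 → slack +0.900/-0.917; half-tol=0.350, Σhalf²=0.248637
  +E: nom +48.200 → Σnom=131.400; wc +0.103/-0.140 → slack +1.003/-1.057; half-tol=0.121, Σhalf²=0.263399
  +F: nom +36.800 → Σnom=168.200; wc +0.270/-0.270 → slack +1.273/-1.327; half-tol=0.270, Σhalf²=0.336299
Nominal = 168.200. Worst-case = [168.200 - 1.327, 168.200 + 1.273] = [166.873, 169.473]. RSS = √0.336299 = 0.580.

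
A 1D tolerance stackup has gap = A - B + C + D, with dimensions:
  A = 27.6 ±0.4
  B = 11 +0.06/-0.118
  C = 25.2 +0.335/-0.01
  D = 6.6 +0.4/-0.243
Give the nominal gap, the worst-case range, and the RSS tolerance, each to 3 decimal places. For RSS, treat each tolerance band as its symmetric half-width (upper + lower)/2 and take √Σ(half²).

Stack each dimension's contribution:
  +A: nom +27.600 → Σnom=27.600; wc +0.400/-0.400 → slack +0.400/-0.400; half-tol=0.400, Σhalf²=0.160000
  -B: nom -11.000 → Σnom=16.600; wc +0.118/-0.060 → slack +0.518/-0.460; half-tol=0.089, Σhalf²=0.167921
  +C: nom +25.200 → Σnom=41.800; wc +0.335/-0.010 → slack +0.853/-0.470; half-tol=0.173, Σhalf²=0.197677
  +D: nom +6.600 → Σnom=48.400; wc +0.400/-0.243 → slack +1.253/-0.713; half-tol=0.322, Σhalf²=0.301040
Nominal = 48.400. Worst-case = [48.400 - 0.713, 48.400 + 1.253] = [47.687, 49.653]. RSS = √0.301040 = 0.549.

nominal=48.400 wc=[47.687,49.653] rss=0.549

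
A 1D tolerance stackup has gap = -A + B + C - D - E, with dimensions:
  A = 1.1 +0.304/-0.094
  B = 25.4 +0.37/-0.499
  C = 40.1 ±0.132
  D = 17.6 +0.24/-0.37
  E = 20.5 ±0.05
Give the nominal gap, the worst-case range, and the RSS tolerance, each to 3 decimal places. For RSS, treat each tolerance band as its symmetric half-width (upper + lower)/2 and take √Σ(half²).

nominal=26.300 wc=[25.075,27.316] rss=0.584

Stack each dimension's contribution:
  -A: nom -1.100 → Σnom=-1.100; wc +0.094/-0.304 → slack +0.094/-0.304; half-tol=0.199, Σhalf²=0.039601
  +B: nom +25.400 → Σnom=24.300; wc +0.370/-0.499 → slack +0.464/-0.803; half-tol=0.434, Σhalf²=0.228391
  +C: nom +40.100 → Σnom=64.400; wc +0.132/-0.132 → slack +0.596/-0.935; half-tol=0.132, Σhalf²=0.245815
  -D: nom -17.600 → Σnom=46.800; wc +0.370/-0.240 → slack +0.966/-1.175; half-tol=0.305, Σhalf²=0.338840
  -E: nom -20.500 → Σnom=26.300; wc +0.050/-0.050 → slack +1.016/-1.225; half-tol=0.050, Σhalf²=0.341340
Nominal = 26.300. Worst-case = [26.300 - 1.225, 26.300 + 1.016] = [25.075, 27.316]. RSS = √0.341340 = 0.584.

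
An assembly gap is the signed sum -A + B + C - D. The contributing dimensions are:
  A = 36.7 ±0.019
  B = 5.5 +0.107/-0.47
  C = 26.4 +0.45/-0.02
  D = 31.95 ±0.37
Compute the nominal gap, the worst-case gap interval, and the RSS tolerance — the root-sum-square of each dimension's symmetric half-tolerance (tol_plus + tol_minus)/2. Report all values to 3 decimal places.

nominal=-36.750 wc=[-37.629,-35.804] rss=0.525

Stack each dimension's contribution:
  -A: nom -36.700 → Σnom=-36.700; wc +0.019/-0.019 → slack +0.019/-0.019; half-tol=0.019, Σhalf²=0.000361
  +B: nom +5.500 → Σnom=-31.200; wc +0.107/-0.470 → slack +0.126/-0.489; half-tol=0.288, Σhalf²=0.083593
  +C: nom +26.400 → Σnom=-4.800; wc +0.450/-0.020 → slack +0.576/-0.509; half-tol=0.235, Σhalf²=0.138818
  -D: nom -31.950 → Σnom=-36.750; wc +0.370/-0.370 → slack +0.946/-0.879; half-tol=0.370, Σhalf²=0.275718
Nominal = -36.750. Worst-case = [-36.750 - 0.879, -36.750 + 0.946] = [-37.629, -35.804]. RSS = √0.275718 = 0.525.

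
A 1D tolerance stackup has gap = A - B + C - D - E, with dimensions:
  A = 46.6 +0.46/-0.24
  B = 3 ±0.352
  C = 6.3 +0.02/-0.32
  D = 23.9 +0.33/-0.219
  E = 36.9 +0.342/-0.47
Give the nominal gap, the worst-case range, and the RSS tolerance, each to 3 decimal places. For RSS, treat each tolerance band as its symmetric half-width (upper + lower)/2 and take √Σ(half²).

nominal=-10.900 wc=[-12.484,-9.379] rss=0.718

Stack each dimension's contribution:
  +A: nom +46.600 → Σnom=46.600; wc +0.460/-0.240 → slack +0.460/-0.240; half-tol=0.350, Σhalf²=0.122500
  -B: nom -3.000 → Σnom=43.600; wc +0.352/-0.352 → slack +0.812/-0.592; half-tol=0.352, Σhalf²=0.246404
  +C: nom +6.300 → Σnom=49.900; wc +0.020/-0.320 → slack +0.832/-0.912; half-tol=0.170, Σhalf²=0.275304
  -D: nom -23.900 → Σnom=26.000; wc +0.219/-0.330 → slack +1.051/-1.242; half-tol=0.275, Σhalf²=0.350654
  -E: nom -36.900 → Σnom=-10.900; wc +0.470/-0.342 → slack +1.521/-1.584; half-tol=0.406, Σhalf²=0.515490
Nominal = -10.900. Worst-case = [-10.900 - 1.584, -10.900 + 1.521] = [-12.484, -9.379]. RSS = √0.515490 = 0.718.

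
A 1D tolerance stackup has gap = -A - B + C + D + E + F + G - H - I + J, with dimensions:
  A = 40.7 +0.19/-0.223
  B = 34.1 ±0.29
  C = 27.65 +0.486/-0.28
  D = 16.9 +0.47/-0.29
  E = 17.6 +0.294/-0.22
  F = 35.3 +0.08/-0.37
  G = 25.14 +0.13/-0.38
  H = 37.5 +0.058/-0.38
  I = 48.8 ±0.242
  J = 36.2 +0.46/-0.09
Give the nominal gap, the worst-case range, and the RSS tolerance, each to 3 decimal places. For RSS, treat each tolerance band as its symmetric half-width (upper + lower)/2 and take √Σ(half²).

Stack each dimension's contribution:
  -A: nom -40.700 → Σnom=-40.700; wc +0.223/-0.190 → slack +0.223/-0.190; half-tol=0.207, Σhalf²=0.042642
  -B: nom -34.100 → Σnom=-74.800; wc +0.290/-0.290 → slack +0.513/-0.480; half-tol=0.290, Σhalf²=0.126742
  +C: nom +27.650 → Σnom=-47.150; wc +0.486/-0.280 → slack +0.999/-0.760; half-tol=0.383, Σhalf²=0.273431
  +D: nom +16.900 → Σnom=-30.250; wc +0.470/-0.290 → slack +1.469/-1.050; half-tol=0.380, Σhalf²=0.417831
  +E: nom +17.600 → Σnom=-12.650; wc +0.294/-0.220 → slack +1.763/-1.270; half-tol=0.257, Σhalf²=0.483880
  +F: nom +35.300 → Σnom=22.650; wc +0.080/-0.370 → slack +1.843/-1.640; half-tol=0.225, Σhalf²=0.534505
  +G: nom +25.140 → Σnom=47.790; wc +0.130/-0.380 → slack +1.973/-2.020; half-tol=0.255, Σhalf²=0.599530
  -H: nom -37.500 → Σnom=10.290; wc +0.380/-0.058 → slack +2.353/-2.078; half-tol=0.219, Σhalf²=0.647491
  -I: nom -48.800 → Σnom=-38.510; wc +0.242/-0.242 → slack +2.595/-2.320; half-tol=0.242, Σhalf²=0.706055
  +J: nom +36.200 → Σnom=-2.310; wc +0.460/-0.090 → slack +3.055/-2.410; half-tol=0.275, Σhalf²=0.781680
Nominal = -2.310. Worst-case = [-2.310 - 2.410, -2.310 + 3.055] = [-4.720, 0.745]. RSS = √0.781680 = 0.884.

nominal=-2.310 wc=[-4.720,0.745] rss=0.884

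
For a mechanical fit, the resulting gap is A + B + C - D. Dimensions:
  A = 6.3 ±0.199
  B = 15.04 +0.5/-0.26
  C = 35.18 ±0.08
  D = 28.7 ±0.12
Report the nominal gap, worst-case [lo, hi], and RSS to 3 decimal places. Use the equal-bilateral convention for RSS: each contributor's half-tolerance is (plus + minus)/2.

nominal=27.820 wc=[27.161,28.719] rss=0.453

Stack each dimension's contribution:
  +A: nom +6.300 → Σnom=6.300; wc +0.199/-0.199 → slack +0.199/-0.199; half-tol=0.199, Σhalf²=0.039601
  +B: nom +15.040 → Σnom=21.340; wc +0.500/-0.260 → slack +0.699/-0.459; half-tol=0.380, Σhalf²=0.184001
  +C: nom +35.180 → Σnom=56.520; wc +0.080/-0.080 → slack +0.779/-0.539; half-tol=0.080, Σhalf²=0.190401
  -D: nom -28.700 → Σnom=27.820; wc +0.120/-0.120 → slack +0.899/-0.659; half-tol=0.120, Σhalf²=0.204801
Nominal = 27.820. Worst-case = [27.820 - 0.659, 27.820 + 0.899] = [27.161, 28.719]. RSS = √0.204801 = 0.453.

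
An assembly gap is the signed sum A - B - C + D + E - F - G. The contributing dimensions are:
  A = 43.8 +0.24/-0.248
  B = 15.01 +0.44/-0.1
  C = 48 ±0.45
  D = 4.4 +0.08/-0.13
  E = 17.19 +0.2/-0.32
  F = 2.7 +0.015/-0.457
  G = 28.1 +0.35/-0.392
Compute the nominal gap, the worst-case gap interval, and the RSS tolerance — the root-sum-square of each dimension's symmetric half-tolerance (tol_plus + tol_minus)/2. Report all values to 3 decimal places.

nominal=-28.420 wc=[-30.373,-26.501] rss=0.779

Stack each dimension's contribution:
  +A: nom +43.800 → Σnom=43.800; wc +0.240/-0.248 → slack +0.240/-0.248; half-tol=0.244, Σhalf²=0.059536
  -B: nom -15.010 → Σnom=28.790; wc +0.100/-0.440 → slack +0.340/-0.688; half-tol=0.270, Σhalf²=0.132436
  -C: nom -48.000 → Σnom=-19.210; wc +0.450/-0.450 → slack +0.790/-1.138; half-tol=0.450, Σhalf²=0.334936
  +D: nom +4.400 → Σnom=-14.810; wc +0.080/-0.130 → slack +0.870/-1.268; half-tol=0.105, Σhalf²=0.345961
  +E: nom +17.190 → Σnom=2.380; wc +0.200/-0.320 → slack +1.070/-1.588; half-tol=0.260, Σhalf²=0.413561
  -F: nom -2.700 → Σnom=-0.320; wc +0.457/-0.015 → slack +1.527/-1.603; half-tol=0.236, Σhalf²=0.469257
  -G: nom -28.100 → Σnom=-28.420; wc +0.392/-0.350 → slack +1.919/-1.953; half-tol=0.371, Σhalf²=0.606898
Nominal = -28.420. Worst-case = [-28.420 - 1.953, -28.420 + 1.919] = [-30.373, -26.501]. RSS = √0.606898 = 0.779.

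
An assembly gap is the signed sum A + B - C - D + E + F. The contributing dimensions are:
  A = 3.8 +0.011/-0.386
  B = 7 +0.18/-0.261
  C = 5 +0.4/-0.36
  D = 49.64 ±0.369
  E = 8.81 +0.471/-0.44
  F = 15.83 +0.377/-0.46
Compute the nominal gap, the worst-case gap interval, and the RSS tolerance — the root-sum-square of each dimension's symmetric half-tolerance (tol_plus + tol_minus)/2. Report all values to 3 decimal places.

nominal=-19.200 wc=[-21.516,-17.432] rss=0.867

Stack each dimension's contribution:
  +A: nom +3.800 → Σnom=3.800; wc +0.011/-0.386 → slack +0.011/-0.386; half-tol=0.199, Σhalf²=0.039402
  +B: nom +7.000 → Σnom=10.800; wc +0.180/-0.261 → slack +0.191/-0.647; half-tol=0.221, Σhalf²=0.088023
  -C: nom -5.000 → Σnom=5.800; wc +0.360/-0.400 → slack +0.551/-1.047; half-tol=0.380, Σhalf²=0.232423
  -D: nom -49.640 → Σnom=-43.840; wc +0.369/-0.369 → slack +0.920/-1.416; half-tol=0.369, Σhalf²=0.368584
  +E: nom +8.810 → Σnom=-35.030; wc +0.471/-0.440 → slack +1.391/-1.856; half-tol=0.456, Σhalf²=0.576064
  +F: nom +15.830 → Σnom=-19.200; wc +0.377/-0.460 → slack +1.768/-2.316; half-tol=0.418, Σhalf²=0.751206
Nominal = -19.200. Worst-case = [-19.200 - 2.316, -19.200 + 1.768] = [-21.516, -17.432]. RSS = √0.751206 = 0.867.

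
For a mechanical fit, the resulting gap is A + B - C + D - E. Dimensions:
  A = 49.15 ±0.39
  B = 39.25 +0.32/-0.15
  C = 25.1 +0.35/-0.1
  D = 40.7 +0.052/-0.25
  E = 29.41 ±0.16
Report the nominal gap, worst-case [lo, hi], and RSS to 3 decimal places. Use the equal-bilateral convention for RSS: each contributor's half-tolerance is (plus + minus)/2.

Stack each dimension's contribution:
  +A: nom +49.150 → Σnom=49.150; wc +0.390/-0.390 → slack +0.390/-0.390; half-tol=0.390, Σhalf²=0.152100
  +B: nom +39.250 → Σnom=88.400; wc +0.320/-0.150 → slack +0.710/-0.540; half-tol=0.235, Σhalf²=0.207325
  -C: nom -25.100 → Σnom=63.300; wc +0.100/-0.350 → slack +0.810/-0.890; half-tol=0.225, Σhalf²=0.257950
  +D: nom +40.700 → Σnom=104.000; wc +0.052/-0.250 → slack +0.862/-1.140; half-tol=0.151, Σhalf²=0.280751
  -E: nom -29.410 → Σnom=74.590; wc +0.160/-0.160 → slack +1.022/-1.300; half-tol=0.160, Σhalf²=0.306351
Nominal = 74.590. Worst-case = [74.590 - 1.300, 74.590 + 1.022] = [73.290, 75.612]. RSS = √0.306351 = 0.553.

nominal=74.590 wc=[73.290,75.612] rss=0.553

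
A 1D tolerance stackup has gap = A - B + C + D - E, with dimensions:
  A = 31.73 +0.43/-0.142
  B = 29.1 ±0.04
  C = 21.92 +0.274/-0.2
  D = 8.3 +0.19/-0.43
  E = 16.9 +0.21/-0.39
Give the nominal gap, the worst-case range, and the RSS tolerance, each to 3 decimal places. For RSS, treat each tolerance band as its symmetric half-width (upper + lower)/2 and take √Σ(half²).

nominal=15.950 wc=[14.928,17.274] rss=0.571

Stack each dimension's contribution:
  +A: nom +31.730 → Σnom=31.730; wc +0.430/-0.142 → slack +0.430/-0.142; half-tol=0.286, Σhalf²=0.081796
  -B: nom -29.100 → Σnom=2.630; wc +0.040/-0.040 → slack +0.470/-0.182; half-tol=0.040, Σhalf²=0.083396
  +C: nom +21.920 → Σnom=24.550; wc +0.274/-0.200 → slack +0.744/-0.382; half-tol=0.237, Σhalf²=0.139565
  +D: nom +8.300 → Σnom=32.850; wc +0.190/-0.430 → slack +0.934/-0.812; half-tol=0.310, Σhalf²=0.235665
  -E: nom -16.900 → Σnom=15.950; wc +0.390/-0.210 → slack +1.324/-1.022; half-tol=0.300, Σhalf²=0.325665
Nominal = 15.950. Worst-case = [15.950 - 1.022, 15.950 + 1.324] = [14.928, 17.274]. RSS = √0.325665 = 0.571.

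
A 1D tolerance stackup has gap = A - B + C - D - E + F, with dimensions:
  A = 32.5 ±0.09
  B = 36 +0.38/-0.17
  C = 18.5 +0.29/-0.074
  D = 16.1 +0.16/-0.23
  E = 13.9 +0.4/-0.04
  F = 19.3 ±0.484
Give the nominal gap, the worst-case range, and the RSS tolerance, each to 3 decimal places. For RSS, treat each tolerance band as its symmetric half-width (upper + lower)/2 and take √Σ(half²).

Stack each dimension's contribution:
  +A: nom +32.500 → Σnom=32.500; wc +0.090/-0.090 → slack +0.090/-0.090; half-tol=0.090, Σhalf²=0.008100
  -B: nom -36.000 → Σnom=-3.500; wc +0.170/-0.380 → slack +0.260/-0.470; half-tol=0.275, Σhalf²=0.083725
  +C: nom +18.500 → Σnom=15.000; wc +0.290/-0.074 → slack +0.550/-0.544; half-tol=0.182, Σhalf²=0.116849
  -D: nom -16.100 → Σnom=-1.100; wc +0.230/-0.160 → slack +0.780/-0.704; half-tol=0.195, Σhalf²=0.154874
  -E: nom -13.900 → Σnom=-15.000; wc +0.040/-0.400 → slack +0.820/-1.104; half-tol=0.220, Σhalf²=0.203274
  +F: nom +19.300 → Σnom=4.300; wc +0.484/-0.484 → slack +1.304/-1.588; half-tol=0.484, Σhalf²=0.437530
Nominal = 4.300. Worst-case = [4.300 - 1.588, 4.300 + 1.304] = [2.712, 5.604]. RSS = √0.437530 = 0.661.

nominal=4.300 wc=[2.712,5.604] rss=0.661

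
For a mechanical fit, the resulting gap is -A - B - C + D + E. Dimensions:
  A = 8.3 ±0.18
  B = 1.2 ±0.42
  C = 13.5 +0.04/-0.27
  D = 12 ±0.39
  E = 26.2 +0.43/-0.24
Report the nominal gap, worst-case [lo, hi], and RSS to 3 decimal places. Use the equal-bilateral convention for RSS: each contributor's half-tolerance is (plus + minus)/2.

Stack each dimension's contribution:
  -A: nom -8.300 → Σnom=-8.300; wc +0.180/-0.180 → slack +0.180/-0.180; half-tol=0.180, Σhalf²=0.032400
  -B: nom -1.200 → Σnom=-9.500; wc +0.420/-0.420 → slack +0.600/-0.600; half-tol=0.420, Σhalf²=0.208800
  -C: nom -13.500 → Σnom=-23.000; wc +0.270/-0.040 → slack +0.870/-0.640; half-tol=0.155, Σhalf²=0.232825
  +D: nom +12.000 → Σnom=-11.000; wc +0.390/-0.390 → slack +1.260/-1.030; half-tol=0.390, Σhalf²=0.384925
  +E: nom +26.200 → Σnom=15.200; wc +0.430/-0.240 → slack +1.690/-1.270; half-tol=0.335, Σhalf²=0.497150
Nominal = 15.200. Worst-case = [15.200 - 1.270, 15.200 + 1.690] = [13.930, 16.890]. RSS = √0.497150 = 0.705.

nominal=15.200 wc=[13.930,16.890] rss=0.705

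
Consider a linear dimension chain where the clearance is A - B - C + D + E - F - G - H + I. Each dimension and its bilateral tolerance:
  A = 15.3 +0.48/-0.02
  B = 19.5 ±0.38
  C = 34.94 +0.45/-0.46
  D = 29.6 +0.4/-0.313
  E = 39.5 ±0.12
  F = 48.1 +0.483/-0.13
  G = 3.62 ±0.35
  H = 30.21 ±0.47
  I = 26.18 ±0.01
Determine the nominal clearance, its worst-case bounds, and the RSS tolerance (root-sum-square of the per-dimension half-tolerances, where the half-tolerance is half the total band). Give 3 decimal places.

nominal=-25.790 wc=[-28.386,-22.990] rss=0.996

Stack each dimension's contribution:
  +A: nom +15.300 → Σnom=15.300; wc +0.480/-0.020 → slack +0.480/-0.020; half-tol=0.250, Σhalf²=0.062500
  -B: nom -19.500 → Σnom=-4.200; wc +0.380/-0.380 → slack +0.860/-0.400; half-tol=0.380, Σhalf²=0.206900
  -C: nom -34.940 → Σnom=-39.140; wc +0.460/-0.450 → slack +1.320/-0.850; half-tol=0.455, Σhalf²=0.413925
  +D: nom +29.600 → Σnom=-9.540; wc +0.400/-0.313 → slack +1.720/-1.163; half-tol=0.357, Σhalf²=0.541017
  +E: nom +39.500 → Σnom=29.960; wc +0.120/-0.120 → slack +1.840/-1.283; half-tol=0.120, Σhalf²=0.555417
  -F: nom -48.100 → Σnom=-18.140; wc +0.130/-0.483 → slack +1.970/-1.766; half-tol=0.306, Σhalf²=0.649359
  -G: nom -3.620 → Σnom=-21.760; wc +0.350/-0.350 → slack +2.320/-2.116; half-tol=0.350, Σhalf²=0.771859
  -H: nom -30.210 → Σnom=-51.970; wc +0.470/-0.470 → slack +2.790/-2.586; half-tol=0.470, Σhalf²=0.992759
  +I: nom +26.180 → Σnom=-25.790; wc +0.010/-0.010 → slack +2.800/-2.596; half-tol=0.010, Σhalf²=0.992859
Nominal = -25.790. Worst-case = [-25.790 - 2.596, -25.790 + 2.800] = [-28.386, -22.990]. RSS = √0.992859 = 0.996.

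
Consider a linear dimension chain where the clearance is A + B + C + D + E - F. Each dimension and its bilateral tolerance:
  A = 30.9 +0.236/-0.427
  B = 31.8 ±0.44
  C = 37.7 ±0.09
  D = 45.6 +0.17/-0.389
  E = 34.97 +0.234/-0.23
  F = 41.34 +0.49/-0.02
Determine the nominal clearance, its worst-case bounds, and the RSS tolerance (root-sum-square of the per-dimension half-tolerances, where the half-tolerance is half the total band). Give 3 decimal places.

nominal=139.630 wc=[137.564,140.820] rss=0.713

Stack each dimension's contribution:
  +A: nom +30.900 → Σnom=30.900; wc +0.236/-0.427 → slack +0.236/-0.427; half-tol=0.332, Σhalf²=0.109892
  +B: nom +31.800 → Σnom=62.700; wc +0.440/-0.440 → slack +0.676/-0.867; half-tol=0.440, Σhalf²=0.303492
  +C: nom +37.700 → Σnom=100.400; wc +0.090/-0.090 → slack +0.766/-0.957; half-tol=0.090, Σhalf²=0.311592
  +D: nom +45.600 → Σnom=146.000; wc +0.170/-0.389 → slack +0.936/-1.346; half-tol=0.280, Σhalf²=0.389713
  +E: nom +34.970 → Σnom=180.970; wc +0.234/-0.230 → slack +1.170/-1.576; half-tol=0.232, Σhalf²=0.443537
  -F: nom -41.340 → Σnom=139.630; wc +0.020/-0.490 → slack +1.190/-2.066; half-tol=0.255, Σhalf²=0.508561
Nominal = 139.630. Worst-case = [139.630 - 2.066, 139.630 + 1.190] = [137.564, 140.820]. RSS = √0.508561 = 0.713.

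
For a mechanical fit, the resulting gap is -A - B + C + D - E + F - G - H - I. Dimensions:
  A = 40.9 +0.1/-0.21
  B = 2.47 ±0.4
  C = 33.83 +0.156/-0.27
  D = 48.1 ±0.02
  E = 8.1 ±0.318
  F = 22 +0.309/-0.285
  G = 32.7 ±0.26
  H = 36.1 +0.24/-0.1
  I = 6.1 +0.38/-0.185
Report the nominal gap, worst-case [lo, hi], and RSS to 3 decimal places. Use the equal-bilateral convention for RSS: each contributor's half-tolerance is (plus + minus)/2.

Stack each dimension's contribution:
  -A: nom -40.900 → Σnom=-40.900; wc +0.210/-0.100 → slack +0.210/-0.100; half-tol=0.155, Σhalf²=0.024025
  -B: nom -2.470 → Σnom=-43.370; wc +0.400/-0.400 → slack +0.610/-0.500; half-tol=0.400, Σhalf²=0.184025
  +C: nom +33.830 → Σnom=-9.540; wc +0.156/-0.270 → slack +0.766/-0.770; half-tol=0.213, Σhalf²=0.229394
  +D: nom +48.100 → Σnom=38.560; wc +0.020/-0.020 → slack +0.786/-0.790; half-tol=0.020, Σhalf²=0.229794
  -E: nom -8.100 → Σnom=30.460; wc +0.318/-0.318 → slack +1.104/-1.108; half-tol=0.318, Σhalf²=0.330918
  +F: nom +22.000 → Σnom=52.460; wc +0.309/-0.285 → slack +1.413/-1.393; half-tol=0.297, Σhalf²=0.419127
  -G: nom -32.700 → Σnom=19.760; wc +0.260/-0.260 → slack +1.673/-1.653; half-tol=0.260, Σhalf²=0.486727
  -H: nom -36.100 → Σnom=-16.340; wc +0.100/-0.240 → slack +1.773/-1.893; half-tol=0.170, Σhalf²=0.515627
  -I: nom -6.100 → Σnom=-22.440; wc +0.185/-0.380 → slack +1.958/-2.273; half-tol=0.282, Σhalf²=0.595433
Nominal = -22.440. Worst-case = [-22.440 - 2.273, -22.440 + 1.958] = [-24.713, -20.482]. RSS = √0.595433 = 0.772.

nominal=-22.440 wc=[-24.713,-20.482] rss=0.772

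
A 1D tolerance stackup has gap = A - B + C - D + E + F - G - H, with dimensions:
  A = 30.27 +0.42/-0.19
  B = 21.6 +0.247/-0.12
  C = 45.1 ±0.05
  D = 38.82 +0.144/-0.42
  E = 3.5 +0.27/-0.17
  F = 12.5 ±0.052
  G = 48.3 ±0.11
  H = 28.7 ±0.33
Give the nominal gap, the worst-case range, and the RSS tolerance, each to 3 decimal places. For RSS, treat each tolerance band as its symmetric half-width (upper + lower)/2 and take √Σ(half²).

nominal=-46.050 wc=[-47.343,-44.278] rss=0.617

Stack each dimension's contribution:
  +A: nom +30.270 → Σnom=30.270; wc +0.420/-0.190 → slack +0.420/-0.190; half-tol=0.305, Σhalf²=0.093025
  -B: nom -21.600 → Σnom=8.670; wc +0.120/-0.247 → slack +0.540/-0.437; half-tol=0.183, Σhalf²=0.126697
  +C: nom +45.100 → Σnom=53.770; wc +0.050/-0.050 → slack +0.590/-0.487; half-tol=0.050, Σhalf²=0.129197
  -D: nom -38.820 → Σnom=14.950; wc +0.420/-0.144 → slack +1.010/-0.631; half-tol=0.282, Σhalf²=0.208721
  +E: nom +3.500 → Σnom=18.450; wc +0.270/-0.170 → slack +1.280/-0.801; half-tol=0.220, Σhalf²=0.257121
  +F: nom +12.500 → Σnom=30.950; wc +0.052/-0.052 → slack +1.332/-0.853; half-tol=0.052, Σhalf²=0.259825
  -G: nom -48.300 → Σnom=-17.350; wc +0.110/-0.110 → slack +1.442/-0.963; half-tol=0.110, Σhalf²=0.271925
  -H: nom -28.700 → Σnom=-46.050; wc +0.330/-0.330 → slack +1.772/-1.293; half-tol=0.330, Σhalf²=0.380825
Nominal = -46.050. Worst-case = [-46.050 - 1.293, -46.050 + 1.772] = [-47.343, -44.278]. RSS = √0.380825 = 0.617.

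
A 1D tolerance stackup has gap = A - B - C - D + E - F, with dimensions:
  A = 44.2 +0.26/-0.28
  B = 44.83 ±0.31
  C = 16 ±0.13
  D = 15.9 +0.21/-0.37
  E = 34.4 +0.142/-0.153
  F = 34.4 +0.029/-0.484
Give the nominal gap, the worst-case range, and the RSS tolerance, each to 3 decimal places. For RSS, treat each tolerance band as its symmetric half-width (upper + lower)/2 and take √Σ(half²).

Stack each dimension's contribution:
  +A: nom +44.200 → Σnom=44.200; wc +0.260/-0.280 → slack +0.260/-0.280; half-tol=0.270, Σhalf²=0.072900
  -B: nom -44.830 → Σnom=-0.630; wc +0.310/-0.310 → slack +0.570/-0.590; half-tol=0.310, Σhalf²=0.169000
  -C: nom -16.000 → Σnom=-16.630; wc +0.130/-0.130 → slack +0.700/-0.720; half-tol=0.130, Σhalf²=0.185900
  -D: nom -15.900 → Σnom=-32.530; wc +0.370/-0.210 → slack +1.070/-0.930; half-tol=0.290, Σhalf²=0.270000
  +E: nom +34.400 → Σnom=1.870; wc +0.142/-0.153 → slack +1.212/-1.083; half-tol=0.147, Σhalf²=0.291756
  -F: nom -34.400 → Σnom=-32.530; wc +0.484/-0.029 → slack +1.696/-1.112; half-tol=0.257, Σhalf²=0.357548
Nominal = -32.530. Worst-case = [-32.530 - 1.112, -32.530 + 1.696] = [-33.642, -30.834]. RSS = √0.357548 = 0.598.

nominal=-32.530 wc=[-33.642,-30.834] rss=0.598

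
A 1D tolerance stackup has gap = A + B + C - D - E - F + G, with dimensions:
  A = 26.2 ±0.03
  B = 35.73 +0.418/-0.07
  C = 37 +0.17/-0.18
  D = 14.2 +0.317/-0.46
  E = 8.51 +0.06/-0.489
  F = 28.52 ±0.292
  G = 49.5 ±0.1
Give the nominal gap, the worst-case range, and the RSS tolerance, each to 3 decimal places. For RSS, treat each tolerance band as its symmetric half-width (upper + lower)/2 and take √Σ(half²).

nominal=97.200 wc=[96.151,99.159] rss=0.642

Stack each dimension's contribution:
  +A: nom +26.200 → Σnom=26.200; wc +0.030/-0.030 → slack +0.030/-0.030; half-tol=0.030, Σhalf²=0.000900
  +B: nom +35.730 → Σnom=61.930; wc +0.418/-0.070 → slack +0.448/-0.100; half-tol=0.244, Σhalf²=0.060436
  +C: nom +37.000 → Σnom=98.930; wc +0.170/-0.180 → slack +0.618/-0.280; half-tol=0.175, Σhalf²=0.091061
  -D: nom -14.200 → Σnom=84.730; wc +0.460/-0.317 → slack +1.078/-0.597; half-tol=0.389, Σhalf²=0.241993
  -E: nom -8.510 → Σnom=76.220; wc +0.489/-0.060 → slack +1.567/-0.657; half-tol=0.274, Σhalf²=0.317344
  -F: nom -28.520 → Σnom=47.700; wc +0.292/-0.292 → slack +1.859/-0.949; half-tol=0.292, Σhalf²=0.402608
  +G: nom +49.500 → Σnom=97.200; wc +0.100/-0.100 → slack +1.959/-1.049; half-tol=0.100, Σhalf²=0.412608
Nominal = 97.200. Worst-case = [97.200 - 1.049, 97.200 + 1.959] = [96.151, 99.159]. RSS = √0.412608 = 0.642.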